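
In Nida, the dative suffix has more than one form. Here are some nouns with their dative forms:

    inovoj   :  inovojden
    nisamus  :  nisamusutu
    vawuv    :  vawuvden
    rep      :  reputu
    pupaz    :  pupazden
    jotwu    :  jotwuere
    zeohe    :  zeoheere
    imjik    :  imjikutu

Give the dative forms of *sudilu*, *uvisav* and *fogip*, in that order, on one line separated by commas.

sudiluere, uvisavden, fogiputu

The pattern is voicing of the final sound: -utu when the stem ends in a voiceless consonant (*nisamus*, *rep*, *imjik*); -den when the stem ends in a voiced consonant (*inovoj*, *vawuv*, *pupaz*); -ere when the stem ends in a vowel (*jotwu*, *zeohe*).
Since the final sound of *sudilu* is /u/ (a vowel), it takes -ere, giving *sudiluere*.
*uvisav* — final sound /v/ (a voiced consonant) → -den → *uvisavden*.
Since the final sound of *fogip* is /p/ (a voiceless consonant), it takes -utu, giving *fogiputu*.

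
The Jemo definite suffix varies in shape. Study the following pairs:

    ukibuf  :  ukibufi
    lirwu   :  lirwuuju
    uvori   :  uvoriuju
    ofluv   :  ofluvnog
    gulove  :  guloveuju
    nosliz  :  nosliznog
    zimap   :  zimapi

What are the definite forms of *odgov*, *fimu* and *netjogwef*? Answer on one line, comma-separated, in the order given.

odgovnog, fimuuju, netjogwefi

Looking at the final sound of each stem: -i when the stem ends in a voiceless consonant (*ukibuf*, *zimap*); -nog when the stem ends in a voiced consonant (*ofluv*, *nosliz*); -uju when the stem ends in a vowel (*lirwu*, *uvori*, *gulove*).
The final sound of *odgov* is /v/, which is a voiced consonant, so the suffix is -nog, giving *odgovnog*.
The final sound of *fimu* is /u/, which is a vowel, so the suffix is -uju, giving *fimuuju*.
*netjogwef*: final sound = /f/, a voiceless consonant → -i → *netjogwefi*.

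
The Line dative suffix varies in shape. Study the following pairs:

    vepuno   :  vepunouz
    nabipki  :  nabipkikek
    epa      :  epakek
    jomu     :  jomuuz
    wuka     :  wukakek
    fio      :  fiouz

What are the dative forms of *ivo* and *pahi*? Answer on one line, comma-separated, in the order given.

The alternation tracks the last vowel of the stem — -uz when the last vowel of the stem is a rounded vowel (*vepuno*, *jomu*, *fio*); -kek when the last vowel of the stem is an unrounded vowel (*nabipki*, *epa*, *wuka*).
*ivo* — last vowel /o/ (a rounded vowel) → -uz → *ivouz*.
*pahi* — last vowel /i/ (an unrounded vowel) → -kek → *pahikek*.

ivouz, pahikek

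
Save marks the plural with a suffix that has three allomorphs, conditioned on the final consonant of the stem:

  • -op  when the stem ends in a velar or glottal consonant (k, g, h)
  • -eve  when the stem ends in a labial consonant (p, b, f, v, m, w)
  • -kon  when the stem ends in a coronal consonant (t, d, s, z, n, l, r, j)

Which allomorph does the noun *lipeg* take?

The final consonant of *lipeg* is /g/, which is velar/glottal, so the suffix is -op.

-op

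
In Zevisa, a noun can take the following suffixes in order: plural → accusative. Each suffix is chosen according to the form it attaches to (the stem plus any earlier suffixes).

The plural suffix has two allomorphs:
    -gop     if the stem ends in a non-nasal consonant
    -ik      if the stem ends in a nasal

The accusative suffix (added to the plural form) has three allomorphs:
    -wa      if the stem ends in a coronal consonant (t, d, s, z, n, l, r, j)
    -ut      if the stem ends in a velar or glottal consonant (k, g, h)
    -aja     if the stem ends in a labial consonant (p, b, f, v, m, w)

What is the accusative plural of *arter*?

The final consonant of *arter* is /r/, which is non-nasal, so the plural suffix is -gop, giving *artergop*.
Since the final consonant of the plural form *artergop* is /p/ (labial), it takes -aja, giving *artergopaja*.

artergopaja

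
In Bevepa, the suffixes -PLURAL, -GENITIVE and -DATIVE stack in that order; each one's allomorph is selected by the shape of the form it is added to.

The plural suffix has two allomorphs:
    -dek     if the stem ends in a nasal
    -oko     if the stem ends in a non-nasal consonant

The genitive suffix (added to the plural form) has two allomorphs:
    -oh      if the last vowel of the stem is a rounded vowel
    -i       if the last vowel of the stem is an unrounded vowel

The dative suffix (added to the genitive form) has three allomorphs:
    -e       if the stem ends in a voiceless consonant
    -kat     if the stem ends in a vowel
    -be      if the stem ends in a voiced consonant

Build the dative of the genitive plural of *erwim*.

erwimdekikat

The final consonant of *erwim* is /m/, which is a nasal, so the plural suffix is -dek, giving *erwimdek*.
Since the last vowel of the plural form *erwimdek* is /e/ (an unrounded vowel), it takes -i, giving *erwimdeki*.
The final sound of the genitive form *erwimdeki* is /i/, which is a vowel, so the dative suffix is -kat, giving *erwimdekikat*.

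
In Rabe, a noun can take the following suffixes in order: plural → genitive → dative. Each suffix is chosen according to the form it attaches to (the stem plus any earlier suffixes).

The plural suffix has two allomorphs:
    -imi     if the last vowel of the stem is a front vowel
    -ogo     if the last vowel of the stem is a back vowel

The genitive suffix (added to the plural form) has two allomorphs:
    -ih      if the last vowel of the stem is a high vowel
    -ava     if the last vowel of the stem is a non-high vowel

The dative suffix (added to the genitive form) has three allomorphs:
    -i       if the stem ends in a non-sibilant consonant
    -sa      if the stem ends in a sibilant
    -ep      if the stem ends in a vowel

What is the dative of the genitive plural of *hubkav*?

*hubkav* — last vowel /a/ (a back vowel) → -ogo → *hubkavogo*.
The plural form *hubkavogo*: last vowel = /o/, a non-high vowel → -ava → *hubkavogoava*.
Since the final sound of the genitive form *hubkavogoava* is /a/ (a vowel), it takes -ep, giving *hubkavogoavaep*.

hubkavogoavaep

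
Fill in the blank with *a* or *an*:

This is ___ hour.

The indefinite article is chosen by the initial *sound* of the following word, not its spelling.
*hour* begins with the sound /aʊ/ (silent h) — a vowel sound.
So the article is *an*: This is an hour.

an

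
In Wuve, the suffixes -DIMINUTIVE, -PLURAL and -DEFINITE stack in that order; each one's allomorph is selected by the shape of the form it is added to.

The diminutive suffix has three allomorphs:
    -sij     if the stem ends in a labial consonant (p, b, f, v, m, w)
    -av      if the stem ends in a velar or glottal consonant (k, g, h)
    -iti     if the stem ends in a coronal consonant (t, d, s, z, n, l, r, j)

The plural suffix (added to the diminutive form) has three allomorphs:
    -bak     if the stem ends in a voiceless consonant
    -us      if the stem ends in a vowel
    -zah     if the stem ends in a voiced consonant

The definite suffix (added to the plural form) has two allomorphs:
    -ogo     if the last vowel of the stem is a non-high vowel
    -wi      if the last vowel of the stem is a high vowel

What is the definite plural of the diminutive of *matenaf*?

The final consonant of *matenaf* is /f/, which is labial, so the diminutive suffix is -sij, giving *matenafsij*.
The final sound of the diminutive form *matenafsij* is /j/, which is a voiced consonant, so the plural suffix is -zah, giving *matenafsijzah*.
The plural form *matenafsijzah*: last vowel = /a/, a non-high vowel → -ogo → *matenafsijzahogo*.

matenafsijzahogo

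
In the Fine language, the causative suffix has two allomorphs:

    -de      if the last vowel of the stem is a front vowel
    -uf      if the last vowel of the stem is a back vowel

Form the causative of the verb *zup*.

zupuf

*zup* — last vowel /u/ (a back vowel) → -uf → *zupuf*.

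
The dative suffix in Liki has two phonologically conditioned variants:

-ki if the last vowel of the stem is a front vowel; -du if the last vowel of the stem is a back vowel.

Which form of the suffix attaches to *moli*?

-ki

The last vowel of *moli* is /i/, which is a front vowel, so the suffix is -ki.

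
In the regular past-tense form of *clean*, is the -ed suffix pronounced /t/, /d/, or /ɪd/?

The stem *clean* ends in a voiced sound other than /d/.
The -ed suffix is realized as /ɪd/ after /t, d/; as /t/ after other voiceless consonants; and as /d/ after other voiced sounds.
So -ed on *clean* is pronounced /d/.

/d/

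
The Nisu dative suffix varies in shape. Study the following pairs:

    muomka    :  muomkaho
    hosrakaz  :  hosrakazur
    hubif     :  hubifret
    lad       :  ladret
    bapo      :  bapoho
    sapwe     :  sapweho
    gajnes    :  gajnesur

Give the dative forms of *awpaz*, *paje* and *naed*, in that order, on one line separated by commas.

awpazur, pajeho, naedret

Looking at the final sound of each stem: -ur when the stem ends in a sibilant (*hosrakaz*, *gajnes*); -ret when the stem ends in a non-sibilant consonant (*hubif*, *lad*); -ho when the stem ends in a vowel (*muomka*, *bapo*, *sapwe*).
*awpaz* — final sound /z/ (a sibilant) → -ur → *awpazur*.
The final sound of *paje* is /e/, which is a vowel, so the suffix is -ho, giving *pajeho*.
Since the final sound of *naed* is /d/ (a non-sibilant consonant), it takes -ret, giving *naedret*.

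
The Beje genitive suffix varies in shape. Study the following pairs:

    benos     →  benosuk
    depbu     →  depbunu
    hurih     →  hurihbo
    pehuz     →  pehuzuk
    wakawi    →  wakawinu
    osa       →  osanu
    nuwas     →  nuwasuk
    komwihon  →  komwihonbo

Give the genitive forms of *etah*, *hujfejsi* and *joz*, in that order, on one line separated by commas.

Looking at the final sound of each stem: -uk when the stem ends in a sibilant (*benos*, *pehuz*, *nuwas*); -bo when the stem ends in a non-sibilant consonant (*hurih*, *komwihon*); -nu when the stem ends in a vowel (*depbu*, *wakawi*, *osa*).
*etah* — final sound /h/ (a non-sibilant consonant) → -bo → *etahbo*.
*hujfejsi*: final sound = /i/, a vowel → -nu → *hujfejsinu*.
The final sound of *joz* is /z/, which is a sibilant, so the suffix is -uk, giving *jozuk*.

etahbo, hujfejsinu, jozuk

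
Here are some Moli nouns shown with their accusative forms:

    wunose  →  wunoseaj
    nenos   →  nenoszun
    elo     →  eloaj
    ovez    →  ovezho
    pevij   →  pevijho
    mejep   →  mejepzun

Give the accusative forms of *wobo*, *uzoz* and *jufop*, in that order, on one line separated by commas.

woboaj, uzozho, jufopzun

The pattern is voicing of the final sound: -zun when the stem ends in a voiceless consonant (*nenos*, *mejep*); -ho when the stem ends in a voiced consonant (*ovez*, *pevij*); -aj when the stem ends in a vowel (*wunose*, *elo*).
The final sound of *wobo* is /o/, which is a vowel, so the suffix is -aj, giving *woboaj*.
Since the final sound of *uzoz* is /z/ (a voiced consonant), it takes -ho, giving *uzozho*.
The final sound of *jufop* is /p/, which is a voiceless consonant, so the suffix is -zun, giving *jufopzun*.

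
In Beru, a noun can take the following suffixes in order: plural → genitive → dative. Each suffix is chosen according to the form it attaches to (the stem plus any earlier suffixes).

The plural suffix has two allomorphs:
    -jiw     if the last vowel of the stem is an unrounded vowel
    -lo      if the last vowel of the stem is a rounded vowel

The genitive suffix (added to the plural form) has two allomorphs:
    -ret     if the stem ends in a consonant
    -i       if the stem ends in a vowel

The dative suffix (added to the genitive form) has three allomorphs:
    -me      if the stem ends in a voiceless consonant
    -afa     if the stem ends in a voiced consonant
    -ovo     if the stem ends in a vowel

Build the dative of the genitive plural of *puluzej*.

The last vowel of *puluzej* is /e/, which is an unrounded vowel, so the plural suffix is -jiw, giving *puluzejjiw*.
The final sound of the plural form *puluzejjiw* is /w/, which is a consonant, so the genitive suffix is -ret, giving *puluzejjiwret*.
Since the final sound of the genitive form *puluzejjiwret* is /t/ (a voiceless consonant), it takes -me, giving *puluzejjiwretme*.

puluzejjiwretme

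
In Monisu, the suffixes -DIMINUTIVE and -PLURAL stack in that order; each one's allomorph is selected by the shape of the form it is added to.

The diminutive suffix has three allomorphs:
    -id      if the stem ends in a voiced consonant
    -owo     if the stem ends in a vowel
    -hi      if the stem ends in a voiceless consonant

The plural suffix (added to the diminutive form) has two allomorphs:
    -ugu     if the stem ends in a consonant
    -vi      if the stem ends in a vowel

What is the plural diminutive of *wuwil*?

Since the final sound of *wuwil* is /l/ (a voiced consonant), it takes -id, giving *wuwilid*.
The diminutive form *wuwilid* — final sound /d/ (a consonant) → -ugu → *wuwilidugu*.

wuwilidugu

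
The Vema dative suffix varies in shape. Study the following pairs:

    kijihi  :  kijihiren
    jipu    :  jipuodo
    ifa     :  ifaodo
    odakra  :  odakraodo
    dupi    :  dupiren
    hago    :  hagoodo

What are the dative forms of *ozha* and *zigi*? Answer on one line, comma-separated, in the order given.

Looking at the last vowel of each stem: -ren when the last vowel of the stem is a front vowel (*kijihi*, *dupi*); -odo when the last vowel of the stem is a back vowel (*jipu*, *ifa*, *odakra*, *hago*).
The last vowel of *ozha* is /a/, which is a back vowel, so the suffix is -odo, giving *ozhaodo*.
*zigi*: last vowel = /i/, a front vowel → -ren → *zigiren*.

ozhaodo, zigiren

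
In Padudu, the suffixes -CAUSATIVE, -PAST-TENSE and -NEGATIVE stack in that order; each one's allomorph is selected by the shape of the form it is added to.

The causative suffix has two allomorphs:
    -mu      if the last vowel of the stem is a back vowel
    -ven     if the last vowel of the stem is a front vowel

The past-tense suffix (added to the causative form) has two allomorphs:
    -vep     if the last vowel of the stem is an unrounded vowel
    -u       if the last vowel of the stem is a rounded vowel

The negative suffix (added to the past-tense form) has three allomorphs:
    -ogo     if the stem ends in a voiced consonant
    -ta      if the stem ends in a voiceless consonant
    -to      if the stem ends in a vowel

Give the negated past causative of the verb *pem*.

Since the last vowel of *pem* is /e/ (a front vowel), it takes -ven, giving *pemven*.
Since the last vowel of the causative form *pemven* is /e/ (an unrounded vowel), it takes -vep, giving *pemvenvep*.
The final sound of the past-tense form *pemvenvep* is /p/, which is a voiceless consonant, so the negative suffix is -ta, giving *pemvenvepta*.

pemvenvepta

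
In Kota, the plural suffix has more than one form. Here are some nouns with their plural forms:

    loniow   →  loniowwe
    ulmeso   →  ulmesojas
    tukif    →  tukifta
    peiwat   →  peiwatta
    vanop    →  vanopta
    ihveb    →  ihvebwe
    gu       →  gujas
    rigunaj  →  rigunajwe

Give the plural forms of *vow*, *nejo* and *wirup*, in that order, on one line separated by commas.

vowwe, nejojas, wirupta

Looking at the final sound of each stem: -ta when the stem ends in a voiceless consonant (*tukif*, *peiwat*, *vanop*); -we when the stem ends in a voiced consonant (*loniow*, *ihveb*, *rigunaj*); -jas when the stem ends in a vowel (*ulmeso*, *gu*).
*vow*: final sound = /w/, a voiced consonant → -we → *vowwe*.
*nejo*: final sound = /o/, a vowel → -jas → *nejojas*.
Since the final sound of *wirup* is /p/ (a voiceless consonant), it takes -ta, giving *wirupta*.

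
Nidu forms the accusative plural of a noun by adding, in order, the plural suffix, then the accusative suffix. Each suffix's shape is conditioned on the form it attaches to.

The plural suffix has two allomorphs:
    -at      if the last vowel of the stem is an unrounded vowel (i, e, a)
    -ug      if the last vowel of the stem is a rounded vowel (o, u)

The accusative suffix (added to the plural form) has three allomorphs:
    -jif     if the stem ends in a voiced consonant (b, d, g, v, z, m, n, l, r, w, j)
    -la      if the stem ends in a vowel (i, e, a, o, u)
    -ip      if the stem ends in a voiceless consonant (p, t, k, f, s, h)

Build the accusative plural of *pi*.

piatip

*pi*: last vowel = /i/, an unrounded vowel → -at → *piat*.
The final sound of the plural form *piat* is /t/, which is a voiceless consonant, so the accusative suffix is -ip, giving *piatip*.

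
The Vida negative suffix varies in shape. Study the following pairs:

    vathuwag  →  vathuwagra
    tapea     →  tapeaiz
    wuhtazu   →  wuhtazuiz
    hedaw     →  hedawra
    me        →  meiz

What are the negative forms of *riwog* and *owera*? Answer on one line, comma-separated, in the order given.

riwogra, oweraiz

The alternation tracks the final sound of the stem — -ra when the stem ends in a consonant (*vathuwag*, *hedaw*); -iz when the stem ends in a vowel (*tapea*, *wuhtazu*, *me*).
*riwog*: final sound = /g/, a consonant → -ra → *riwogra*.
*owera*: final sound = /a/, a vowel → -iz → *oweraiz*.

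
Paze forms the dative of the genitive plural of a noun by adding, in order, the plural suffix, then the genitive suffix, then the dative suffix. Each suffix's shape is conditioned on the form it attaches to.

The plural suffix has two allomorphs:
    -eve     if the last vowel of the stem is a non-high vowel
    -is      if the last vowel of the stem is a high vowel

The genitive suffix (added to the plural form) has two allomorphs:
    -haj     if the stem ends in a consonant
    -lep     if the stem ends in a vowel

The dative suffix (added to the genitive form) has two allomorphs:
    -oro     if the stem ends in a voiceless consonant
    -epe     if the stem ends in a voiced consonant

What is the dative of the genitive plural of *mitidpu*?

mitidpuishajepe

*mitidpu*: last vowel = /u/, a high vowel → -is → *mitidpuis*.
The plural form *mitidpuis* — final sound /s/ (a consonant) → -haj → *mitidpuishaj*.
The genitive form *mitidpuishaj* — final consonant /j/ (voiced) → -epe → *mitidpuishajepe*.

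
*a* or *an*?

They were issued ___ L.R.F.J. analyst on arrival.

The indefinite article is chosen by the initial *sound* of the following word, not its spelling.
The initialism *L.R.F.J.* is read letter by letter; the first letter, L, is pronounced /ɛl/, which begins with a vowel sound.
So the article is *an*: They were issued an L.R.F.J. analyst on arrival.

an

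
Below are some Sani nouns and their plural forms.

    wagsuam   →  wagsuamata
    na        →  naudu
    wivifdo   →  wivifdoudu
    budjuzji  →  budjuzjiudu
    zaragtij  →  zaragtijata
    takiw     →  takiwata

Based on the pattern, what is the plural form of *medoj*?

medojata

The pattern is consonant vs. vowel: -ata when the stem ends in a consonant (*wagsuam*, *zaragtij*, *takiw*); -udu when the stem ends in a vowel (*na*, *wivifdo*, *budjuzji*).
The final sound of *medoj* is /j/, which is a consonant, so the suffix is -ata, giving *medojata*.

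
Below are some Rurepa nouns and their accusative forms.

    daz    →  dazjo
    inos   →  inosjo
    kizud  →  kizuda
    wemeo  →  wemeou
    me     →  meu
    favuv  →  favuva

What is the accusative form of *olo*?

The pattern is sibilance of the final sound: -jo when the stem ends in a sibilant (*daz*, *inos*); -a when the stem ends in a non-sibilant consonant (*kizud*, *favuv*); -u when the stem ends in a vowel (*wemeo*, *me*).
The final sound of *olo* is /o/, which is a vowel, so the suffix is -u, giving *olou*.

olou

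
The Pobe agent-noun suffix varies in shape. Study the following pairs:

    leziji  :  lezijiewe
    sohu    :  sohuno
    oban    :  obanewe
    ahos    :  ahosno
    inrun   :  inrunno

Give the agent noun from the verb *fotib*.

fotibewe

The pattern is rounding harmony: -no when the last vowel of the stem is a rounded vowel (*sohu*, *ahos*, *inrun*); -ewe when the last vowel of the stem is an unrounded vowel (*leziji*, *oban*).
The last vowel of *fotib* is /i/, which is an unrounded vowel, so the suffix is -ewe, giving *fotibewe*.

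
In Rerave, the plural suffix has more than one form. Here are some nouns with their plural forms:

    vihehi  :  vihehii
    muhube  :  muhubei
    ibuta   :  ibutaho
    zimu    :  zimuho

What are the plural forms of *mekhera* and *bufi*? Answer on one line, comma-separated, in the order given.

The pattern is front/back vowel harmony: -i when the last vowel of the stem is a front vowel (*vihehi*, *muhube*); -ho when the last vowel of the stem is a back vowel (*ibuta*, *zimu*).
The last vowel of *mekhera* is /a/, which is a back vowel, so the suffix is -ho, giving *mekheraho*.
The last vowel of *bufi* is /i/, which is a front vowel, so the suffix is -i, giving *bufii*.

mekheraho, bufii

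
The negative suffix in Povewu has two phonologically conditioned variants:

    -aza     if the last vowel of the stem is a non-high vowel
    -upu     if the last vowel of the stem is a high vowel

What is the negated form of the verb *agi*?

*agi*: last vowel = /i/, a high vowel → -upu → *agiupu*.

agiupu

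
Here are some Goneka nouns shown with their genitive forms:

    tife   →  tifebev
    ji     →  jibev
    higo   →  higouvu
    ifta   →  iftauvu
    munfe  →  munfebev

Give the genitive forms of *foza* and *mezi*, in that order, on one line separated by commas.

fozauvu, mezibev

Looking at the last vowel of each stem: -bev when the last vowel of the stem is a front vowel (*tife*, *ji*, *munfe*); -uvu when the last vowel of the stem is a back vowel (*higo*, *ifta*).
*foza*: last vowel = /a/, a back vowel → -uvu → *fozauvu*.
The last vowel of *mezi* is /i/, which is a front vowel, so the suffix is -bev, giving *mezibev*.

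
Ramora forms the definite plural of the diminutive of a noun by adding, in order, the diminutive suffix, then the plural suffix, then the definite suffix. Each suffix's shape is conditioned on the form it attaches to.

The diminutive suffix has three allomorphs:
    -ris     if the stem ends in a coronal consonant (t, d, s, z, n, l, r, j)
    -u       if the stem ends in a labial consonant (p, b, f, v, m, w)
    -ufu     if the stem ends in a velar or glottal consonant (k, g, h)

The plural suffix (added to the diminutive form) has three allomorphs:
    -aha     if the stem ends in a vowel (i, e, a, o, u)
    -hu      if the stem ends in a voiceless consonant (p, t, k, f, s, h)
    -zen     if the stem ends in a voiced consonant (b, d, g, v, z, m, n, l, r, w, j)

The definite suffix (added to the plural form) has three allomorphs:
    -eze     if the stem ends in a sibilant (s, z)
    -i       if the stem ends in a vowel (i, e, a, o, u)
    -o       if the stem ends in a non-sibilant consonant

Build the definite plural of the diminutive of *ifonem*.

ifonemuahai

*ifonem* — final consonant /m/ (labial) → -u → *ifonemu*.
The diminutive form *ifonemu* — final sound /u/ (a vowel) → -aha → *ifonemuaha*.
The plural form *ifonemuaha* — final sound /a/ (a vowel) → -i → *ifonemuahai*.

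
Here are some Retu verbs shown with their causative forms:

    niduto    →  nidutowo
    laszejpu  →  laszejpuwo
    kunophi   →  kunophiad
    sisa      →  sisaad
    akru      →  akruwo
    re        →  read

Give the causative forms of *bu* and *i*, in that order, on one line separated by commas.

buwo, iad

The pattern is rounding harmony: -wo when the last vowel of the stem is a rounded vowel (*niduto*, *laszejpu*, *akru*); -ad when the last vowel of the stem is an unrounded vowel (*kunophi*, *sisa*, *re*).
*bu* — last vowel /u/ (a rounded vowel) → -wo → *buwo*.
The last vowel of *i* is /i/, which is an unrounded vowel, so the suffix is -ad, giving *iad*.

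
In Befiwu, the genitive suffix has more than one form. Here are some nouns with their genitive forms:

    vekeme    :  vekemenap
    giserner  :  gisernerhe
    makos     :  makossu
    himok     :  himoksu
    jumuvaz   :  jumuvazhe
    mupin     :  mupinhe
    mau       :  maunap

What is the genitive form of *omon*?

The pattern is voicing of the final sound: -su when the stem ends in a voiceless consonant (*makos*, *himok*); -he when the stem ends in a voiced consonant (*giserner*, *jumuvaz*, *mupin*); -nap when the stem ends in a vowel (*vekeme*, *mau*).
The final sound of *omon* is /n/, which is a voiced consonant, so the suffix is -he, giving *omonhe*.

omonhe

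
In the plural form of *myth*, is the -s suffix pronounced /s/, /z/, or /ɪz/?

The stem *myth* ends in a voiceless non-sibilant consonant.
The plural suffix surfaces as /ɪz/ after sibilants, /s/ after other voiceless consonants, and /z/ after other voiced sounds.
So the plural -s on *myth* is pronounced /s/.

/s/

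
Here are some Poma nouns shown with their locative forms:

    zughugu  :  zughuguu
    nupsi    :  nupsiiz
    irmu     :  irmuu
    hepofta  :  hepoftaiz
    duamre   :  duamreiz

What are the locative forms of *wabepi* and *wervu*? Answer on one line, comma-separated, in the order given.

The alternation tracks the last vowel of the stem — -u when the last vowel of the stem is a rounded vowel (*zughugu*, *irmu*); -iz when the last vowel of the stem is an unrounded vowel (*nupsi*, *hepofta*, *duamre*).
Since the last vowel of *wabepi* is /i/ (an unrounded vowel), it takes -iz, giving *wabepiiz*.
Since the last vowel of *wervu* is /u/ (a rounded vowel), it takes -u, giving *wervuu*.

wabepiiz, wervuu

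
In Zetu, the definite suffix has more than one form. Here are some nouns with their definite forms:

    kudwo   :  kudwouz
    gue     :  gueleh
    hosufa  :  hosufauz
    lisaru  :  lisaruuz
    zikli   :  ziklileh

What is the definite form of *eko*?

The pattern is front/back vowel harmony: -leh when the last vowel of the stem is a front vowel (*gue*, *zikli*); -uz when the last vowel of the stem is a back vowel (*kudwo*, *hosufa*, *lisaru*).
*eko* — last vowel /o/ (a back vowel) → -uz → *ekouz*.

ekouz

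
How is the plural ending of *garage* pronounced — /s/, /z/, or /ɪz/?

/ɪz/

The stem *garage* ends in a sibilant (/s, z, ʃ, ʒ, tʃ, dʒ/).
The plural suffix surfaces as /ɪz/ after sibilants, /s/ after other voiceless consonants, and /z/ after other voiced sounds.
So the plural -s on *garage* is pronounced /ɪz/.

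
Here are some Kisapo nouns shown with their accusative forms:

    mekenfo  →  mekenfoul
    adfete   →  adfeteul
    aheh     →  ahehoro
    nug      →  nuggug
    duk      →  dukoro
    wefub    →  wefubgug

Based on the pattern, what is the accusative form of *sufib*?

Looking at the final sound of each stem: -oro when the stem ends in a voiceless consonant (*aheh*, *duk*); -gug when the stem ends in a voiced consonant (*nug*, *wefub*); -ul when the stem ends in a vowel (*mekenfo*, *adfete*).
Since the final sound of *sufib* is /b/ (a voiced consonant), it takes -gug, giving *sufibgug*.

sufibgug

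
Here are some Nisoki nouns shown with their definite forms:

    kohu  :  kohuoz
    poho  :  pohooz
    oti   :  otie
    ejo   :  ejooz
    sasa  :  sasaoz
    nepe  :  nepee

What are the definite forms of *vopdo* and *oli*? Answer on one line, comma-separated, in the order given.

vopdooz, olie

The pattern is front/back vowel harmony: -e when the last vowel of the stem is a front vowel (*oti*, *nepe*); -oz when the last vowel of the stem is a back vowel (*kohu*, *poho*, *ejo*, *sasa*).
*vopdo*: last vowel = /o/, a back vowel → -oz → *vopdooz*.
The last vowel of *oli* is /i/, which is a front vowel, so the suffix is -e, giving *olie*.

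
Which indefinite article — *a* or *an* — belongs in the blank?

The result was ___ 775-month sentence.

The indefinite article is chosen by the initial *sound* of the following word, not its spelling.
The number *775* is spoken "seven hundred …", beginning with /ˈsɛvən/ — a consonant sound.
So the article is *a*: The result was a 775-month sentence.

a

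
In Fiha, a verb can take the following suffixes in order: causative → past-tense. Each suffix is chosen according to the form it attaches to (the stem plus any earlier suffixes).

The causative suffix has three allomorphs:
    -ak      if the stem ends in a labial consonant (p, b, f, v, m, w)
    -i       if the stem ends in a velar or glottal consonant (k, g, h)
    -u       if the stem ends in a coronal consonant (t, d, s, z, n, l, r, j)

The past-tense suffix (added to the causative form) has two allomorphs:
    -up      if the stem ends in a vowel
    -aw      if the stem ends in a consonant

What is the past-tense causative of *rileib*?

*rileib* — final consonant /b/ (labial) → -ak → *rileibak*.
The causative form *rileibak* — final sound /k/ (a consonant) → -aw → *rileibakaw*.

rileibakaw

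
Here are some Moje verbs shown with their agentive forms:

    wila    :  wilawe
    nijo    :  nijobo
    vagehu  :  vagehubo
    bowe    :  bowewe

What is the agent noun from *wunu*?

The suffix is conditioned by the last vowel: -bo when the last vowel of the stem is a rounded vowel (*nijo*, *vagehu*); -we when the last vowel of the stem is an unrounded vowel (*wila*, *bowe*).
The last vowel of *wunu* is /u/, which is a rounded vowel, so the suffix is -bo, giving *wunubo*.

wunubo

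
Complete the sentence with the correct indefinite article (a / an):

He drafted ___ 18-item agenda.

The indefinite article is chosen by the initial *sound* of the following word, not its spelling.
The number *18* is spoken "eighteen", beginning with /ˌeɪˈtiːn/ — a vowel sound.
So the article is *an*: He drafted an 18-item agenda.

an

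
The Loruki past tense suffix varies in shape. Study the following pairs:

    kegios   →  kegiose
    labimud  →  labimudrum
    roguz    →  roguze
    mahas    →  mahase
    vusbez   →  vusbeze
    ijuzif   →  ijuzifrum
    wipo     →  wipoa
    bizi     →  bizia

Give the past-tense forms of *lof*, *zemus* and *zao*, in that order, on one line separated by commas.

The alternation tracks the final sound of the stem — -e when the stem ends in a sibilant (*kegios*, *roguz*, *mahas*, *vusbez*); -rum when the stem ends in a non-sibilant consonant (*labimud*, *ijuzif*); -a when the stem ends in a vowel (*wipo*, *bizi*).
*lof*: final sound = /f/, a non-sibilant consonant → -rum → *lofrum*.
Since the final sound of *zemus* is /s/ (a sibilant), it takes -e, giving *zemuse*.
Since the final sound of *zao* is /o/ (a vowel), it takes -a, giving *zaoa*.

lofrum, zemuse, zaoa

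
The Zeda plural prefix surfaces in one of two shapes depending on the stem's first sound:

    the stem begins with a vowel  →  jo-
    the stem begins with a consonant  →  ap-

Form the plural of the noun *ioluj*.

joioluj

The first sound of *ioluj* is /i/, which is a vowel, so the prefix is jo-, giving *joioluj*.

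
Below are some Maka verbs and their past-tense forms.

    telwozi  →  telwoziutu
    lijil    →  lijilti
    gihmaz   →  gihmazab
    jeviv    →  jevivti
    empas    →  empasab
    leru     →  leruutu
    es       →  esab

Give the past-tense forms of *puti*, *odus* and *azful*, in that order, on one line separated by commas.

The suffix is conditioned by the final sound: -ab when the stem ends in a sibilant (*gihmaz*, *empas*, *es*); -ti when the stem ends in a non-sibilant consonant (*lijil*, *jeviv*); -utu when the stem ends in a vowel (*telwozi*, *leru*).
*puti* — final sound /i/ (a vowel) → -utu → *putiutu*.
*odus* — final sound /s/ (a sibilant) → -ab → *odusab*.
Since the final sound of *azful* is /l/ (a non-sibilant consonant), it takes -ti, giving *azfulti*.

putiutu, odusab, azfulti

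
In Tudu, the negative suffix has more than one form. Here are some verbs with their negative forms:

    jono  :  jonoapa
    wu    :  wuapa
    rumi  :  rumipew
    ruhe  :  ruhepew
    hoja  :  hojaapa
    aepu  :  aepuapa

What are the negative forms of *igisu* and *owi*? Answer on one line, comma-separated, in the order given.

igisuapa, owipew

The pattern is front/back vowel harmony: -pew when the last vowel of the stem is a front vowel (*rumi*, *ruhe*); -apa when the last vowel of the stem is a back vowel (*jono*, *wu*, *hoja*, *aepu*).
Since the last vowel of *igisu* is /u/ (a back vowel), it takes -apa, giving *igisuapa*.
*owi*: last vowel = /i/, a front vowel → -pew → *owipew*.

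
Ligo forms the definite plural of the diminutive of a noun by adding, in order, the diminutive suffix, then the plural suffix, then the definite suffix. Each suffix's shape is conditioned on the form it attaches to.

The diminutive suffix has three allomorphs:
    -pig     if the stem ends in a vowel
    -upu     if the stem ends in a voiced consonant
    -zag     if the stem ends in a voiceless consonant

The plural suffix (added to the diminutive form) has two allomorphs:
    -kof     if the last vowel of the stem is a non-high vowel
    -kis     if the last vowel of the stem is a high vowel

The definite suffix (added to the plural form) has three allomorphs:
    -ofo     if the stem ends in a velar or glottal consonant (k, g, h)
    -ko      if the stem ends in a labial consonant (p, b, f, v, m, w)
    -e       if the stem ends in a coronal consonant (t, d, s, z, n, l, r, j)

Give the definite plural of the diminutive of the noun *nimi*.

*nimi* — final sound /i/ (a vowel) → -pig → *nimipig*.
The diminutive form *nimipig* — last vowel /i/ (a high vowel) → -kis → *nimipigkis*.
The final consonant of the plural form *nimipigkis* is /s/, which is coronal, so the definite suffix is -e, giving *nimipigkise*.

nimipigkise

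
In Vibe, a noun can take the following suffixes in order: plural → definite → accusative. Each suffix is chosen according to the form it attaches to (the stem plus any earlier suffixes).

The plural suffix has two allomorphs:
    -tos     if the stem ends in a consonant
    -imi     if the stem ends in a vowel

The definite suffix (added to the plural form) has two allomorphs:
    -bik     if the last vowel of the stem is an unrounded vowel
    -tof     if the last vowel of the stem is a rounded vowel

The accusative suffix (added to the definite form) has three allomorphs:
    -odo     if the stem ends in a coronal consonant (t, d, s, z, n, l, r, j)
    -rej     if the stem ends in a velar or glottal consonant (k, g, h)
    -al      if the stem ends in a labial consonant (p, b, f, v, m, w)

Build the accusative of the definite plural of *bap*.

baptostofal

The final sound of *bap* is /p/, which is a consonant, so the plural suffix is -tos, giving *baptos*.
The plural form *baptos* — last vowel /o/ (a rounded vowel) → -tof → *baptostof*.
The definite form *baptostof*: final consonant = /f/, labial → -al → *baptostofal*.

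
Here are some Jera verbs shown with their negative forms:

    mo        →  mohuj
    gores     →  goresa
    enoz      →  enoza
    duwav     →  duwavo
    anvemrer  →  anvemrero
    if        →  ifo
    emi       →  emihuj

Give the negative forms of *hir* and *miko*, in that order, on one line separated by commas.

hiro, mikohuj

The pattern is sibilance of the final sound: -a when the stem ends in a sibilant (*gores*, *enoz*); -o when the stem ends in a non-sibilant consonant (*duwav*, *anvemrer*, *if*); -huj when the stem ends in a vowel (*mo*, *emi*).
*hir*: final sound = /r/, a non-sibilant consonant → -o → *hiro*.
*miko* — final sound /o/ (a vowel) → -huj → *mikohuj*.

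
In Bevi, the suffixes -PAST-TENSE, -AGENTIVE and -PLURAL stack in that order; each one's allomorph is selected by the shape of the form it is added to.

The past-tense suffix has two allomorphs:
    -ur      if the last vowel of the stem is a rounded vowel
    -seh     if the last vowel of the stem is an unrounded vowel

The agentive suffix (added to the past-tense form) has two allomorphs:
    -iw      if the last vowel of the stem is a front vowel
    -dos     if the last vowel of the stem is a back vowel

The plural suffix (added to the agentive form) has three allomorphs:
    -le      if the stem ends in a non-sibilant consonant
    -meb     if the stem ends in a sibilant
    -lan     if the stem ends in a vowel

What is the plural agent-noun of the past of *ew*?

ewsehiwle

*ew*: last vowel = /e/, an unrounded vowel → -seh → *ewseh*.
The last vowel of the past-tense form *ewseh* is /e/, which is a front vowel, so the agentive suffix is -iw, giving *ewsehiw*.
The agentive form *ewsehiw*: final sound = /w/, a non-sibilant consonant → -le → *ewsehiwle*.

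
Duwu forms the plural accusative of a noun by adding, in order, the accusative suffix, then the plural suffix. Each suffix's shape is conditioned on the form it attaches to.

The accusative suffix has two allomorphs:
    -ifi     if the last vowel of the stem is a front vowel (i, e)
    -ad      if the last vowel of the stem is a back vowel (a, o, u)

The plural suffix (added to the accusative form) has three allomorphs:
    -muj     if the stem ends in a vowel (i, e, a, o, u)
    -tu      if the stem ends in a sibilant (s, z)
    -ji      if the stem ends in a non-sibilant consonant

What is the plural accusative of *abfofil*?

abfofilifimuj

Since the last vowel of *abfofil* is /i/ (a front vowel), it takes -ifi, giving *abfofilifi*.
Since the final sound of the accusative form *abfofilifi* is /i/ (a vowel), it takes -muj, giving *abfofilifimuj*.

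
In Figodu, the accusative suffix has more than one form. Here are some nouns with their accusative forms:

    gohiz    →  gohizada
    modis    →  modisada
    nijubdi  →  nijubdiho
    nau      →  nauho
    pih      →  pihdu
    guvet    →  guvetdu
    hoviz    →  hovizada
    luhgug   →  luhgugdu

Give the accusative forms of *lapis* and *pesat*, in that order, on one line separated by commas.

The suffix is conditioned by the final sound: -ada when the stem ends in a sibilant (*gohiz*, *modis*, *hoviz*); -du when the stem ends in a non-sibilant consonant (*pih*, *guvet*, *luhgug*); -ho when the stem ends in a vowel (*nijubdi*, *nau*).
The final sound of *lapis* is /s/, which is a sibilant, so the suffix is -ada, giving *lapisada*.
The final sound of *pesat* is /t/, which is a non-sibilant consonant, so the suffix is -du, giving *pesatdu*.

lapisada, pesatdu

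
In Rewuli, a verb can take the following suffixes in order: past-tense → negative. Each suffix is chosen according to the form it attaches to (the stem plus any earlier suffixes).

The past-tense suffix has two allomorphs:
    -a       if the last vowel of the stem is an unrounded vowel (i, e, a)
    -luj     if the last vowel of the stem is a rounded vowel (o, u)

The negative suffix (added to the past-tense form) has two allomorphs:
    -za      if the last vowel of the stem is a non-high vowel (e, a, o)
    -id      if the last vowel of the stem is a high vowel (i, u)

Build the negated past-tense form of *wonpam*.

wonpamaza

*wonpam*: last vowel = /a/, an unrounded vowel → -a → *wonpama*.
The last vowel of the past-tense form *wonpama* is /a/, which is a non-high vowel, so the negative suffix is -za, giving *wonpamaza*.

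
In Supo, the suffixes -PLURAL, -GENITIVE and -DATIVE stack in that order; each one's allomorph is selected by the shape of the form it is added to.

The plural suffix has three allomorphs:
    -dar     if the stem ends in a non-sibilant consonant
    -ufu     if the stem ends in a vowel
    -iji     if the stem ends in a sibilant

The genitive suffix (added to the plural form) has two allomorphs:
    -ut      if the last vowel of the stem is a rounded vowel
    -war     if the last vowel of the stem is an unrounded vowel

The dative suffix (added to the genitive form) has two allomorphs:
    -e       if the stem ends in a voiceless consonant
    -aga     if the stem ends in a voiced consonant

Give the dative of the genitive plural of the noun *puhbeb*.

The final sound of *puhbeb* is /b/, which is a non-sibilant consonant, so the plural suffix is -dar, giving *puhbebdar*.
Since the last vowel of the plural form *puhbebdar* is /a/ (an unrounded vowel), it takes -war, giving *puhbebdarwar*.
The final consonant of the genitive form *puhbebdarwar* is /r/, which is voiced, so the dative suffix is -aga, giving *puhbebdarwaraga*.

puhbebdarwaraga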